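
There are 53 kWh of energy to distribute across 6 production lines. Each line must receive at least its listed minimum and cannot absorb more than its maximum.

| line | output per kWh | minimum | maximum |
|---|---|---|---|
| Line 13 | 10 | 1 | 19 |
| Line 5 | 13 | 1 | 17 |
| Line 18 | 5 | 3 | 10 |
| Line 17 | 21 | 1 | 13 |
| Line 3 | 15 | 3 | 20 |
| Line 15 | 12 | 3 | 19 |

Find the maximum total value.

803

Meeting every minimum uses 1+1+3+1+3+3 = 12 kWh, leaving 41.
Rank by output per kWh: Line 17 21 > Line 3 15 > Line 5 13 > Line 15 12 > Line 13 10 > Line 18 5.
Line 17: +12 to 13 (cap) → 29 left.
Give Line 3 17 more to hit its cap of 20 → 12 left.
Only 12 left; Line 5 takes them to reach 13.
Total = 10×1 + 13×13 + 5×3 + 21×13 + 15×20 + 12×3 = 803.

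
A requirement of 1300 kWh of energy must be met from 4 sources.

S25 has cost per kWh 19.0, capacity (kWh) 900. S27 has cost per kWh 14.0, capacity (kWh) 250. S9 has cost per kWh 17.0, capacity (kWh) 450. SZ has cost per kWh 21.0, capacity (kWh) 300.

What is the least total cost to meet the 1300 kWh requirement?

22550

Fill from the cheapest source first.
Take 250 from S27 at 14.0 — need 1050 more.
Take 450 from S9 at 17.0 — need 600 more.
Take 600 from S25 at 19.0 to finish.
SZ: unused.
Cost = 250×14.0 + 450×17.0 + 600×19.0 = 22550.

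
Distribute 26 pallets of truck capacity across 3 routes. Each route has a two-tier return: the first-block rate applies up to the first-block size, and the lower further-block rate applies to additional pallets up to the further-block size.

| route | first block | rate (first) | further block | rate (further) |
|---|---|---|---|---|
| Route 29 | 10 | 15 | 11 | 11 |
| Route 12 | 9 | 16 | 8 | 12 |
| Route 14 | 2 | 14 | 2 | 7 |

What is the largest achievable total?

Rank every tier by rate: Route 12/tier1 16 > Route 29/tier1 15 > Route 14/tier1 14 > Route 12/tier2 12 > Route 29/tier2 11 > Route 14/tier2 7.
Route 12 tier1 at 16: fill all 9 → 17 left.
Route 29 tier1 at 15: fill all 10 → 7 left.
Route 14/tier1 (14): +2 → 5 left.
Route 12 tier2 at 12: only 5 left, fill 5.
Total = 16×9 + 15×10 + 14×2 + 12×5 = 382.

382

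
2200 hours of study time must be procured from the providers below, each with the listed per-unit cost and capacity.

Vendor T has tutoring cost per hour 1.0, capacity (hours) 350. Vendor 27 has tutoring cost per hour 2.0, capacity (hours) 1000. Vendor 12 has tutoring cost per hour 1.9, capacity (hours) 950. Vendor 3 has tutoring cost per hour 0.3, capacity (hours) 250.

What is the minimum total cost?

Cheapest first:
Vendor 3 at 0.3: take all 250 hours — 1950 still needed.
Vendor T at 1.0: take all 350 hours — 1600 still needed.
Vendor 12 at 1.9: take all 950 hours — 650 still needed.
Vendor 27 at 2.0: take 650 of its 1000 — requirement met.
Cost = 250×0.3 + 350×1.0 + 950×1.9 + 650×2.0 = 3530.

3530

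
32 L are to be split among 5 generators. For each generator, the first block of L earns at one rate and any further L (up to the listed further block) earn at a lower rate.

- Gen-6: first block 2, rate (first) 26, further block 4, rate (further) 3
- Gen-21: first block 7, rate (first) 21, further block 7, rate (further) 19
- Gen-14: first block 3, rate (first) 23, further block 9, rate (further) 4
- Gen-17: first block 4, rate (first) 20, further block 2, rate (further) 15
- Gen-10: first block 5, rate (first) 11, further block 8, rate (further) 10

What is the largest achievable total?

Order all 10 blocks by rate: Gen-6/first 26 > Gen-14/first 23 > Gen-21/first 21 > Gen-17/first 20 > Gen-21/second 19 > Gen-17/second 15 > Gen-10/first 11 > Gen-10/second 10 > Gen-14/second 4 > Gen-6/second 3.
Gen-6/first (26): +2 — 30 left.
Gen-14/first (23): +3 — 27 left.
Gen-21 first at 21: fill all 7 — 20 left.
Gen-17 first at 20: fill all 4 — 16 left.
Fill Gen-21 second block (7 at 19) — 9 left.
Fill Gen-17 second block (2 at 15) — 7 left.
Gen-10/first (11): +5 — 2 left.
Gen-10 second at 10: only 2 left, fill 2.
Total = 26×2 + 23×3 + 21×7 + 20×4 + 19×7 + 15×2 + 11×5 + 10×2 = 586.

586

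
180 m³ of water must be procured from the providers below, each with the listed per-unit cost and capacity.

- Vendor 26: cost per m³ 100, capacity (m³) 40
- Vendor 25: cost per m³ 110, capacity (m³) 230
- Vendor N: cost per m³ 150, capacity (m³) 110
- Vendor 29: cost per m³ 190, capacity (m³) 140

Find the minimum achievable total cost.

Fill from the cheapest provider first.
Take 40 from Vendor 26 at 100 ; need 140 more.
Vendor 25 at 110: take 140 of its 230 ; requirement met.
Vendor N, Vendor 29: unused.
Cost = 40×100 + 140×110 = 19400.

19400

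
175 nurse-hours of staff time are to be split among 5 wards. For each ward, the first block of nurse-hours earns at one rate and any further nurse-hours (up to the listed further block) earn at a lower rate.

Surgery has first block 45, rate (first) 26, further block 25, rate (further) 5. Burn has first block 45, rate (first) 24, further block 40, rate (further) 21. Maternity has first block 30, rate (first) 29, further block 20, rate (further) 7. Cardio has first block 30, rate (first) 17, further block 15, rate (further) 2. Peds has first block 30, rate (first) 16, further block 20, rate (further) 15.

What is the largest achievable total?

Order all 10 blocks by rate: Maternity/first 29 > Surgery/first 26 > Burn/first 24 > Burn/second 21 > Cardio/first 17 > Peds/first 16 > Peds/second 15 > Maternity/second 7 > Surgery/second 5 > Cardio/second 2.
Fill Maternity first block (30 at 29) — 145 left.
Surgery/first (26): +45 — 100 left.
Burn/first (24): +45 — 55 left.
Burn second at 21: fill all 40 — 15 left.
Cardio first at 17: only 15 left, fill 15.
Total = 29×30 + 26×45 + 24×45 + 21×40 + 17×15 = 4215.

4215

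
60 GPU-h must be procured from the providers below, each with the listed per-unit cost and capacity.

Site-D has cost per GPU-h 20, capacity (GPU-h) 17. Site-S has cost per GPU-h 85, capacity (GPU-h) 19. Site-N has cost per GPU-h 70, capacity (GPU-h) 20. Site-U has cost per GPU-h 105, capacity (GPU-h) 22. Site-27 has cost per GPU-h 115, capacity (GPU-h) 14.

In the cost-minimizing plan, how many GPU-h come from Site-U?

Use providers in increasing cost order.
Take 17 from Site-D at 20 ; need 43 more.
Site-N at 70: take all 20 GPU-h ; 23 still needed.
Site-S (85): use full 19 ; 4 GPU-h to go.
Take 4 from Site-U at 105 to finish.
Site-27: unused.

4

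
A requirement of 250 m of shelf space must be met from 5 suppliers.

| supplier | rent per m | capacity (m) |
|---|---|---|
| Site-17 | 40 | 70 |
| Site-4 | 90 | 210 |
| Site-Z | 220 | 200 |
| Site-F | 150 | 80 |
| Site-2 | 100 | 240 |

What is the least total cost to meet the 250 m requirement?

19000

Use suppliers in increasing cost order.
Site-17 (40): use full 70 ; 180 m to go.
Site-4 at 90: take 180 of its 210 ; requirement met.
Site-2, Site-F, Site-Z: unused.
Cost = 70×40 + 180×90 = 19000.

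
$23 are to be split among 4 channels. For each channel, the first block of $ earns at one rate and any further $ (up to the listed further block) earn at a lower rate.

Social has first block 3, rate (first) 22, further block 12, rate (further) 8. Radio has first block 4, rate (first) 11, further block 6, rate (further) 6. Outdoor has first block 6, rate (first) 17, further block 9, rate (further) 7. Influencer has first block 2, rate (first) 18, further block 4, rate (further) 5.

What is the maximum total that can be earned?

Treat each block as its own option and order by rate: Social/tier1 22 > Influencer/tier1 18 > Outdoor/tier1 17 > Radio/tier1 11 > Social/tier2 8 > Outdoor/tier2 7 > Radio/tier2 6 > Influencer/tier2 5.
Fill Social tier1 block (3 at 22) — 20 left.
Fill Influencer tier1 block (2 at 18) — 18 left.
Fill Outdoor tier1 block (6 at 17) — 12 left.
Radio/tier1 (11): +4 — 8 left.
Social tier2 at 8: only 8 left, fill 8.
Total = 22×3 + 18×2 + 17×6 + 11×4 + 8×8 = 312.

312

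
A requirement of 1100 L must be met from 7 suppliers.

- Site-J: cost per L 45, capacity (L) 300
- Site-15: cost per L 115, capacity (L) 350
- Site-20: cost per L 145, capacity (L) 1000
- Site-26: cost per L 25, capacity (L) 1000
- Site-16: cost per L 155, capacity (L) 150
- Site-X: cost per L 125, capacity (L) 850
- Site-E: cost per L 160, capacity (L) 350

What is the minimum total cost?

Cheapest first:
Site-26 at 25: take all 1000 L → 100 still needed.
Site-J (45): take the remaining 100 → done.
Site-15, Site-X, Site-20, Site-16, Site-E: unused.
Cost = 1000×25 + 100×45 = 29500.

29500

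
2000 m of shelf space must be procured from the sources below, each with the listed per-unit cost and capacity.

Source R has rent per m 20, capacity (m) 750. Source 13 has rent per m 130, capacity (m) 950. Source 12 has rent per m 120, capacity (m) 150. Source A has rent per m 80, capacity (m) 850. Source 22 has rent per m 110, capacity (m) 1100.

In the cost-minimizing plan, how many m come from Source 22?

400

Fill from the cheapest source first.
Source R at 20: take all 750 m ; 1250 still needed.
Take 850 from Source A at 80 ; need 400 more.
Source 22 at 110: take 400 of its 1100 ; requirement met.
Source 12, Source 13: unused.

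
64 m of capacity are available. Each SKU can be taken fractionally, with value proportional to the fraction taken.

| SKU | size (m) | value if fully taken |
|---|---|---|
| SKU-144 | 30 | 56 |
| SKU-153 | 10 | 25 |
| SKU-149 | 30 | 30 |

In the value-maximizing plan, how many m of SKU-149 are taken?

Best value per unit of size first: SKU-153 25/10≈2.5, SKU-144 56/30≈1.87, SKU-149 30/30≈1.
SKU-153: take in full, 10 m for value 25 → 54 left.
SKU-144: take in full, 30 m for value 56 → 24 left.
Only 24 m remain; take 24/30 of SKU-149 for value 30×24/30 = 24.

24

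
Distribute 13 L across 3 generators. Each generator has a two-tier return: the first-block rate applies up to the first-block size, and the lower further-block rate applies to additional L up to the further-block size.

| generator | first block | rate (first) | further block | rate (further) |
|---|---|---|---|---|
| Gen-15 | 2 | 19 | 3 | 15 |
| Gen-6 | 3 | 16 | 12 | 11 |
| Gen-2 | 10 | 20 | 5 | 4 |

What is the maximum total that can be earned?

Treat each block as its own option and order by rate: Gen-2/tier1 20 > Gen-15/tier1 19 > Gen-6/tier1 16 > Gen-15/tier2 15 > Gen-6/tier2 11 > Gen-2/tier2 4.
Gen-2/tier1 (20): +10 → 3 left.
Gen-15/tier1 (19): +2 → 1 left.
1 remain; put them into Gen-6 tier1 at 16.
Total = 20×10 + 19×2 + 16×1 = 254.

254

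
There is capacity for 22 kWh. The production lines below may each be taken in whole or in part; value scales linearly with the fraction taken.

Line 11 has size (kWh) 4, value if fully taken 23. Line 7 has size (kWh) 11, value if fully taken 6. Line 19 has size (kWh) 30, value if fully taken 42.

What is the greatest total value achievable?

48.2

Rank by value-to-size ratio: Line 11 23/4≈5.75, Line 19 42/30≈1.4, Line 7 6/11≈0.545.
All 4 kWh of Line 11 fit (value 23) ; 18 remain.
Only 18 kWh remain; take 18/30 of Line 19 for value 42×18/30 = 25.2.
Total value = 48.2.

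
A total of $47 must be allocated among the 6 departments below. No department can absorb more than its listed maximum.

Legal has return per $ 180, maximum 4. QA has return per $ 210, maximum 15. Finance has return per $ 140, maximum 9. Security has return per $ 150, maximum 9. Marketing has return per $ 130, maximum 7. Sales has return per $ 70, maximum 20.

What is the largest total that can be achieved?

Order the departments by return per $: QA 210 > Legal 180 > Security 150 > Finance 140 > Marketing 130 > Sales 70.
Give QA 15 to hit its cap of 15 → 32 left.
Legal: +4 to 4 (cap) → 28 left.
Security takes 9 to reach its cap of 9 → 19 left.
Finance takes 9 to reach its cap of 9 → 10 left.
Marketing takes 7 to reach its cap of 7 → 3 left.
Sales: +3 (room for 20) → 3. Pool exhausted.
Total = 180×4 + 210×15 + 140×9 + 150×9 + 130×7 + 70×3 = 7600.

7600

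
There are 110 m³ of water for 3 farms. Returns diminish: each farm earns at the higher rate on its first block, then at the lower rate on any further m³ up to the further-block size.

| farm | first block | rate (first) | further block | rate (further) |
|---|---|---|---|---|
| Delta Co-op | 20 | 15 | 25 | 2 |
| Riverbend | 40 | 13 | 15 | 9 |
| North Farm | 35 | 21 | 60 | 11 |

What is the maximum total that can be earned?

Treat each block as its own option and order by rate: North Farm/T1 21 > Delta Co-op/T1 15 > Riverbend/T1 13 > North Farm/T2 11 > Riverbend/T2 9 > Delta Co-op/T2 2.
North Farm/T1 (21): +35 ; 75 left.
Delta Co-op/T1 (15): +20 ; 55 left.
Riverbend/T1 (13): +40 ; 15 left.
North Farm/T2: +15 of 60 at 11; pool empty.
Total = 21×35 + 15×20 + 13×40 + 11×15 = 1720.

1720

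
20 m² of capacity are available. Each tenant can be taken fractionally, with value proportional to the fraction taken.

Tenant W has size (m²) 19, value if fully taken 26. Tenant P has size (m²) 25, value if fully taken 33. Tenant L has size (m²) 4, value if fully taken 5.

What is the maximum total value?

27.32

Sort by value density: Tenant W 26/19≈1.37, Tenant P 33/25≈1.32, Tenant L 5/4≈1.25.
Take all of Tenant W (19 m², value 26) → 1 m² left.
1 m² left: a 1/25 share of Tenant P gives 33×1/25 = 1.32.
Total value = 27.32.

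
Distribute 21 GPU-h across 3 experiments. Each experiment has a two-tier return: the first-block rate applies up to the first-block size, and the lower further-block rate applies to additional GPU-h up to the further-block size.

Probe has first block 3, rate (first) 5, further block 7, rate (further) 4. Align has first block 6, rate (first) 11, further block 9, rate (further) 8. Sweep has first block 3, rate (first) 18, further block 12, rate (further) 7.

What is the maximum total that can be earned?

213

Order all 6 blocks by rate: Sweep/first 18 > Align/first 11 > Align/second 8 > Sweep/second 7 > Probe/first 5 > Probe/second 4.
Sweep/first (18): +3 — 18 left.
Align first at 11: fill all 6 — 12 left.
Fill Align second block (9 at 8) — 3 left.
3 remain; put them into Sweep second at 7.
Total = 18×3 + 11×6 + 8×9 + 7×3 = 213.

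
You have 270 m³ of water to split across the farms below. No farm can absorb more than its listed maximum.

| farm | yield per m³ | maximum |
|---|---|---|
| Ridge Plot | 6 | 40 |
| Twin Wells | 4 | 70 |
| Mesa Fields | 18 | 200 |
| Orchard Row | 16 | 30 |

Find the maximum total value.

4320

Order the farms by yield per m³: Mesa Fields 18 > Orchard Row 16 > Ridge Plot 6 > Twin Wells 4.
Mesa Fields takes 200 to reach its cap of 200 ; 70 left.
Orchard Row takes 30 to reach its cap of 30 ; 40 left.
Ridge Plot takes 40 to reach its cap of 40 ; 0 left.
Total = 6×40 + 18×200 + 16×30 = 4320.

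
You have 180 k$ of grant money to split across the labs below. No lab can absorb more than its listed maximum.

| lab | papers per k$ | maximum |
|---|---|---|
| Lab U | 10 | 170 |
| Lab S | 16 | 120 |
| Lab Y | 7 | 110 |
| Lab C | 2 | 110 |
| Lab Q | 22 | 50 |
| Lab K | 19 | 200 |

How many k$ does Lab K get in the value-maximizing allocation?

Order the labs by papers per k$: Lab Q 22 > Lab K 19 > Lab S 16 > Lab U 10 > Lab Y 7 > Lab C 2.
Give Lab Q 50 to hit its cap of 50 → 130 left.
Lab K: +130 (room for 200) → 130. Pool exhausted.

130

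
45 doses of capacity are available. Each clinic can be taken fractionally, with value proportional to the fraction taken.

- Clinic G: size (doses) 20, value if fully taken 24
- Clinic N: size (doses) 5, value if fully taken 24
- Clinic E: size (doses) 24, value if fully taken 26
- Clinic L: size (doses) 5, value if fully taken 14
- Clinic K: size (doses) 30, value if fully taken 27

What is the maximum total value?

78.25

Sort by value density: Clinic N 24/5≈4.8, Clinic L 14/5≈2.8, Clinic G 24/20≈1.2, Clinic E 26/24≈1.08, Clinic K 27/30≈0.9.
Clinic N: take in full, 5 doses for value 24 → 40 left.
Clinic L: take in full, 5 doses for value 14 → 35 left.
Take all of Clinic G (20 doses, value 24) → 15 doses left.
Only 15 doses remain; take 15/24 of Clinic E for value 26×15/24 = 16.25.
Total value = 78.25.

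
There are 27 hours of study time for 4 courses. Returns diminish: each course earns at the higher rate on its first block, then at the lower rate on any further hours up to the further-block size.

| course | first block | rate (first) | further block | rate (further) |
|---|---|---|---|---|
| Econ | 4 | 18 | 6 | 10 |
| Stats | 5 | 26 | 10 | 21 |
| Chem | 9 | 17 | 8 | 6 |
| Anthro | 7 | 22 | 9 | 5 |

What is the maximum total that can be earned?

Rank every tier by rate: Stats/first 26 > Anthro/first 22 > Stats/second 21 > Econ/first 18 > Chem/first 17 > Econ/second 10 > Chem/second 6 > Anthro/second 5.
Stats first at 26: fill all 5 ; 22 left.
Anthro/first (22): +7 ; 15 left.
Fill Stats second block (10 at 21) ; 5 left.
Econ first at 18: fill all 4 ; 1 left.
Chem first at 17: only 1 left, fill 1.
Total = 26×5 + 22×7 + 21×10 + 18×4 + 17×1 = 583.

583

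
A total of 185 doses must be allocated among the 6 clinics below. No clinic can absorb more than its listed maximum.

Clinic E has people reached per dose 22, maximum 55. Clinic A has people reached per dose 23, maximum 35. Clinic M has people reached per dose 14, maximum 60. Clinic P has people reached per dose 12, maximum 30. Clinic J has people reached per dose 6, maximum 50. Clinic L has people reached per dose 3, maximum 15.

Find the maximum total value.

3245

Rank by people reached per dose: Clinic A 23 > Clinic E 22 > Clinic M 14 > Clinic P 12 > Clinic J 6 > Clinic L 3.
Clinic A: +35 to 35 (cap) ; 150 left.
Clinic E: +55 to 55 (cap) ; 95 left.
Clinic M: +60 to 60 (cap) ; 35 left.
Clinic P: +30 to 30 (cap) ; 5 left.
Clinic J: +5 (room for 50) → 5. Pool exhausted.
Total = 22×55 + 23×35 + 14×60 + 12×30 + 6×5 = 3245.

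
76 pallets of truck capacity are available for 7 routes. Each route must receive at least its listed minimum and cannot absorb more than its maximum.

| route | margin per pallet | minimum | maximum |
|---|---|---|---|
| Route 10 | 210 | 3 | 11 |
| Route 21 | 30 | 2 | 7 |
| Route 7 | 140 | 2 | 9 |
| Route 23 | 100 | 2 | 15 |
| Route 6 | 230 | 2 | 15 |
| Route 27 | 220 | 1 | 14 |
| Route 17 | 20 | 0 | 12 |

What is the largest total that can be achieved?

11910

Meeting every minimum uses 3+2+2+2+2+1+0 = 12 pallets, leaving 64.
Order the routes by margin per pallet: Route 6 230 > Route 27 220 > Route 10 210 > Route 7 140 > Route 23 100 > Route 21 30 > Route 17 20.
Give Route 6 13 more to hit its cap of 15 → 51 left.
Give Route 27 13 more to hit its cap of 14 → 38 left.
Route 10: +8 to 11 (cap) → 30 left.
Route 7: +7 to 9 (cap) → 23 left.
Route 23 takes 13 more to reach its cap of 15 → 10 left.
Route 21: +5 to 7 (cap) → 5 left.
Only 5 left; Route 17 takes them to reach 5.
Total = 210×11 + 30×7 + 140×9 + 100×15 + 230×15 + 220×14 + 20×5 = 11910.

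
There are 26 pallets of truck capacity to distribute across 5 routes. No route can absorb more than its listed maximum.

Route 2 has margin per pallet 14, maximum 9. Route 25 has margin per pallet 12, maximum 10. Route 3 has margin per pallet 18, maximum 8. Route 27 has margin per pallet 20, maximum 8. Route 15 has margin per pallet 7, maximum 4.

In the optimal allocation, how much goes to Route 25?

1

Order the routes by margin per pallet: Route 27 20 > Route 3 18 > Route 2 14 > Route 25 12 > Route 15 7.
Route 27 takes 8 to reach its cap of 8 ; 18 left.
Route 3 takes 8 to reach its cap of 8 ; 10 left.
Give Route 2 9 to hit its cap of 9 ; 1 left.
Route 25: +1 (room for 10) → 1. Pool exhausted.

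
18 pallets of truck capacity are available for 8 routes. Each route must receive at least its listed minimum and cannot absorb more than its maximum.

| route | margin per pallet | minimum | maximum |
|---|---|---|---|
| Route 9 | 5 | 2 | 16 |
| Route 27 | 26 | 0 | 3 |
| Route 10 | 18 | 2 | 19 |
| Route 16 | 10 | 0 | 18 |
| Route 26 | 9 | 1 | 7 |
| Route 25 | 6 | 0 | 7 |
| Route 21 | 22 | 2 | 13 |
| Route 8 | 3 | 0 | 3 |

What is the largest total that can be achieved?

353

Meeting every minimum uses 2+0+2+0+1+0+2+0 = 7 pallets, leaving 11.
Highest margin per pallet first: Route 27 26 > Route 21 22 > Route 10 18 > Route 16 10 > Route 26 9 > Route 25 6 > Route 9 5 > Route 8 3.
Route 27: +3 to 3 (cap) ; 8 left.
Route 21: +8 (room for 11) → 10. Pool exhausted.
Total = 5×2 + 26×3 + 18×2 + 9×1 + 22×10 = 353.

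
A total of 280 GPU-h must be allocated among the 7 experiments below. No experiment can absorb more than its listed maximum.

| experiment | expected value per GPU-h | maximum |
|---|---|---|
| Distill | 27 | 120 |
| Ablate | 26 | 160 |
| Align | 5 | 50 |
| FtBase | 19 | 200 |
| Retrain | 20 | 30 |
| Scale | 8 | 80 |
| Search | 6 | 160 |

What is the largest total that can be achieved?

Order the experiments by expected value per GPU-h: Distill 27 > Ablate 26 > Retrain 20 > FtBase 19 > Scale 8 > Search 6 > Align 5.
Distill: +120 to 120 (cap) → 160 left.
Ablate: +160 to 160 (cap) → 0 left.
Total = 27×120 + 26×160 = 7400.

7400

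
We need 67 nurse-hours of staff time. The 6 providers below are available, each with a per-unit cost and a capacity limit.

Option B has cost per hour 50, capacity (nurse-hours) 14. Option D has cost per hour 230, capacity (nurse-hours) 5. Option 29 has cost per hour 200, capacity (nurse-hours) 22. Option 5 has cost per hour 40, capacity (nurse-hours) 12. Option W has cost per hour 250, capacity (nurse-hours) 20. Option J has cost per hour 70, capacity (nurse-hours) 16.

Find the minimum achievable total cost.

7390

Use providers in increasing cost order.
Option 5 at 40: take all 12 nurse-hours — 55 still needed.
Take 14 from Option B at 50 — need 41 more.
Take 16 from Option J at 70 — need 25 more.
Take 22 from Option 29 at 200 — need 3 more.
Option D (230): take the remaining 3 — done.
Option W: unused.
Cost = 12×40 + 14×50 + 16×70 + 22×200 + 3×230 = 7390.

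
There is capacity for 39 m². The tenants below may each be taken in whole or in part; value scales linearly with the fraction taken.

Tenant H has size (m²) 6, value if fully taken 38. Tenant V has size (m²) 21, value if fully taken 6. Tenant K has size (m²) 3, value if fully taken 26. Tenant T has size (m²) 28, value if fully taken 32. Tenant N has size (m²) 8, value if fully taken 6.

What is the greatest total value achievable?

97.5

Sort by value density: Tenant K 26/3≈8.67, Tenant H 38/6≈6.33, Tenant T 32/28≈1.14, Tenant N 6/8≈0.75, Tenant V 6/21≈0.286.
Take all of Tenant K (3 m², value 26) → 36 m² left.
All 6 m² of Tenant H fit (value 38) → 30 remain.
All 28 m² of Tenant T fit (value 32) → 2 remain.
Only 2 m² remain; take 2/8 of Tenant N for value 6×2/8 = 1.5.
Total value = 97.5.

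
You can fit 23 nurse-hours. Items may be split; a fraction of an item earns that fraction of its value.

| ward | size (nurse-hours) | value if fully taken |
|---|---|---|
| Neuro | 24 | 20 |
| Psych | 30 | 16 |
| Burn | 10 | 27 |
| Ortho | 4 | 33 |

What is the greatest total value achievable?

67.5

Best value per unit of size first: Ortho 33/4≈8.25, Burn 27/10≈2.7, Neuro 20/24≈0.833, Psych 16/30≈0.533.
Take all of Ortho (4 nurse-hours, value 33) ; 19 nurse-hours left.
All 10 nurse-hours of Burn fit (value 27) ; 9 remain.
Only 9 nurse-hours remain; take 9/24 of Neuro for value 20×9/24 = 7.5.
Total value = 67.5.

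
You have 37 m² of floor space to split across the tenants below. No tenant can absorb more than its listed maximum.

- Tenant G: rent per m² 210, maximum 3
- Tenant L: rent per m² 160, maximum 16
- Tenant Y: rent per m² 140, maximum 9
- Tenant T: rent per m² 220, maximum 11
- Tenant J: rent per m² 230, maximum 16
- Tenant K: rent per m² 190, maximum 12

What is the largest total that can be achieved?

8060

Highest rent per m² first: Tenant J 230 > Tenant T 220 > Tenant G 210 > Tenant K 190 > Tenant L 160 > Tenant Y 140.
Tenant J takes 16 to reach its cap of 16 → 21 left.
Tenant T takes 11 to reach its cap of 11 → 10 left.
Tenant G: +3 to 3 (cap) → 7 left.
Only 7 left; Tenant K takes them to reach 7.
Total = 210×3 + 220×11 + 230×16 + 190×7 = 8060.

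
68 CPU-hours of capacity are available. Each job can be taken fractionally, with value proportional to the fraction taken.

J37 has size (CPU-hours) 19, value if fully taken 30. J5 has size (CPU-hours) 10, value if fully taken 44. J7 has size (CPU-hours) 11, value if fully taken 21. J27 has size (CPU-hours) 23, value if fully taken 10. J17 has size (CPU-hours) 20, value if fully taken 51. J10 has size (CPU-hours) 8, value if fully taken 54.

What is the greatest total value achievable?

200

Sort by value density: J10 54/8≈6.75, J5 44/10≈4.4, J17 51/20≈2.55, J7 21/11≈1.91, J37 30/19≈1.58, J27 10/23≈0.435.
J10: take in full, 8 CPU-hours for value 54 — 60 left.
Take all of J5 (10 CPU-hours, value 44) — 50 CPU-hours left.
All 20 CPU-hours of J17 fit (value 51) — 30 remain.
J7: take in full, 11 CPU-hours for value 21 — 19 left.
Take all of J37 (19 CPU-hours, value 30) — 0 CPU-hours left.
Total value = 200.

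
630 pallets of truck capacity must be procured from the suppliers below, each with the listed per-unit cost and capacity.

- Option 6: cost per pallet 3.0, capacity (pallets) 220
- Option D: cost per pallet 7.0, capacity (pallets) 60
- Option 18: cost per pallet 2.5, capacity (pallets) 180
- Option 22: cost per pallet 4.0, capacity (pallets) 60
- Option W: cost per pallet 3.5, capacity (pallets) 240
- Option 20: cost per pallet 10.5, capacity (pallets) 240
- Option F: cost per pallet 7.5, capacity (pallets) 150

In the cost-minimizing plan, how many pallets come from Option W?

Cheapest first:
Take 180 from Option 18 at 2.5 ; need 450 more.
Option 6 (3.0): use full 220 ; 230 pallets to go.
Option W at 3.5: take 230 of its 240 ; requirement met.
Option 22, Option D, Option F, Option 20: unused.

230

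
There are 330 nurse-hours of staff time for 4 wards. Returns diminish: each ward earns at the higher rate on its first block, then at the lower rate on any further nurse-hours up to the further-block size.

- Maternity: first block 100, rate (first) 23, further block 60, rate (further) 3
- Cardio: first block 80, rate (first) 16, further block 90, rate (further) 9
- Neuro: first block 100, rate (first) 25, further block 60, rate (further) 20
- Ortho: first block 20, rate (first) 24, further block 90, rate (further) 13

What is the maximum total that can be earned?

Order all 8 blocks by rate: Neuro/T1 25 > Ortho/T1 24 > Maternity/T1 23 > Neuro/T2 20 > Cardio/T1 16 > Ortho/T2 13 > Cardio/T2 9 > Maternity/T2 3.
Fill Neuro T1 block (100 at 25) ; 230 left.
Ortho T1 at 24: fill all 20 ; 210 left.
Fill Maternity T1 block (100 at 23) ; 110 left.
Neuro/T2 (20): +60 ; 50 left.
50 remain; put them into Cardio T1 at 16.
Total = 25×100 + 24×20 + 23×100 + 20×60 + 16×50 = 7280.

7280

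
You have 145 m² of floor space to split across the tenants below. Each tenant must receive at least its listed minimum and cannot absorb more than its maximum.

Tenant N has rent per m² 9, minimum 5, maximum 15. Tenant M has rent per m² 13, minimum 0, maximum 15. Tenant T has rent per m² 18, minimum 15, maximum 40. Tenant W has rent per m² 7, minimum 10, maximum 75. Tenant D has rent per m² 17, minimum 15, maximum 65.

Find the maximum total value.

Meeting every minimum uses 5+0+15+10+15 = 45 m², leaving 100.
Rank by rent per m²: Tenant T 18 > Tenant D 17 > Tenant M 13 > Tenant N 9 > Tenant W 7.
Tenant T takes 25 more to reach its cap of 40 ; 75 left.
Give Tenant D 50 more to hit its cap of 65 ; 25 left.
Give Tenant M 15 more to hit its cap of 15 ; 10 left.
Give Tenant N 10 more to hit its cap of 15 ; 0 left.
Total = 9×15 + 13×15 + 18×40 + 7×10 + 17×65 = 2225.

2225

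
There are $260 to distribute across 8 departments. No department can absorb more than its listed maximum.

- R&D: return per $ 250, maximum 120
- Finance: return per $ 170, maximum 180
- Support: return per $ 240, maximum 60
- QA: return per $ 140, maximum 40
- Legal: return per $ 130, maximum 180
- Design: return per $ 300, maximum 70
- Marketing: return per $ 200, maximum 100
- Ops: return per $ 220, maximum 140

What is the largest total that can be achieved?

67600

Order the departments by return per $: Design 300 > R&D 250 > Support 240 > Ops 220 > Marketing 200 > Finance 170 > QA 140 > Legal 130.
Design: +70 to 70 (cap) → 190 left.
R&D takes 120 to reach its cap of 120 → 70 left.
Support takes 60 to reach its cap of 60 → 10 left.
Only 10 left; Ops takes them to reach 10.
Total = 250×120 + 240×60 + 300×70 + 220×10 = 67600.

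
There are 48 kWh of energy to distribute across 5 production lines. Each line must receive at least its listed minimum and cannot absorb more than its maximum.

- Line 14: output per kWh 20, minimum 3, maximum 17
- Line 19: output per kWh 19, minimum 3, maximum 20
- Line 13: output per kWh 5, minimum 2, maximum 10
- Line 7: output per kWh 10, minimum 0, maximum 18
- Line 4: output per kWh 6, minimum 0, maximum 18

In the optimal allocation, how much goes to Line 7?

9

Meeting every minimum uses 3+3+2+0+0 = 8 kWh, leaving 40.
Highest output per kWh first: Line 14 20 > Line 19 19 > Line 7 10 > Line 4 6 > Line 13 5.
Line 14: +14 to 17 (cap) ; 26 left.
Give Line 19 17 more to hit its cap of 20 ; 9 left.
Line 7: +9 (room for 18) → 9. Pool exhausted.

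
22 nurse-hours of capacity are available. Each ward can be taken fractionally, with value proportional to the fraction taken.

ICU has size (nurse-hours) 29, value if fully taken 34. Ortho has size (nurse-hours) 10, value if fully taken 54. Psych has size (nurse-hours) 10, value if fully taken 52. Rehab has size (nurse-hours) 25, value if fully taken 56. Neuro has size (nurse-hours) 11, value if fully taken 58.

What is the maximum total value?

117.2

Sort by value density: Ortho 54/10≈5.4, Neuro 58/11≈5.27, Psych 52/10≈5.2, Rehab 56/25≈2.24, ICU 34/29≈1.17.
All 10 nurse-hours of Ortho fit (value 54) — 12 remain.
Take all of Neuro (11 nurse-hours, value 58) — 1 nurse-hours left.
1 nurse-hours left: a 1/10 share of Psych gives 52×1/10 = 5.2.
Total value = 117.2.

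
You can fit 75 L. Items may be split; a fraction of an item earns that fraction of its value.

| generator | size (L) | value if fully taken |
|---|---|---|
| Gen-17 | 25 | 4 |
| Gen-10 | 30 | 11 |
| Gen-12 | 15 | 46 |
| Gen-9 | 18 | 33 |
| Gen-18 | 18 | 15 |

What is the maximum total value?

102.8

Best value per unit of size first: Gen-12 46/15≈3.07, Gen-9 33/18≈1.83, Gen-18 15/18≈0.833, Gen-10 11/30≈0.367, Gen-17 4/25≈0.16.
All 15 L of Gen-12 fit (value 46) → 60 remain.
Take all of Gen-9 (18 L, value 33) → 42 L left.
Gen-18: take in full, 18 L for value 15 → 24 left.
Fill the last 24 L with part of Gen-10: 24/30 of it earns 8.8.
Total value = 102.8.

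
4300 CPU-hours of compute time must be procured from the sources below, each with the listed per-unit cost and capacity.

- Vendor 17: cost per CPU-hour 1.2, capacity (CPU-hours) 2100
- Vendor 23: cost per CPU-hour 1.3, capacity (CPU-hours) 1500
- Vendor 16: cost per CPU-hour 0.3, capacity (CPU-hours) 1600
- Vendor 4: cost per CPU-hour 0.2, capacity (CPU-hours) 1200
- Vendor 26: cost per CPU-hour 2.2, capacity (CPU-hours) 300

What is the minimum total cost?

2520

Cheapest first:
Vendor 4 (0.2): use full 1200 → 3100 CPU-hours to go.
Vendor 16 at 0.3: take all 1600 CPU-hours → 1500 still needed.
Vendor 17 at 1.2: take 1500 of its 2100 → requirement met.
Vendor 23, Vendor 26: unused.
Cost = 1200×0.2 + 1600×0.3 + 1500×1.2 = 2520.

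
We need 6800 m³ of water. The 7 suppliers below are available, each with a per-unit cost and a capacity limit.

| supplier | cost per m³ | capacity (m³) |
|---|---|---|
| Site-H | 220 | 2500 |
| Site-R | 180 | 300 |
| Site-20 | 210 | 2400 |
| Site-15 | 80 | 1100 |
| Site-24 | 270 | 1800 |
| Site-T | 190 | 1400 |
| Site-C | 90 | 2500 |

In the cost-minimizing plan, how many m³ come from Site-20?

1500

Use suppliers in increasing cost order.
Site-15 at 80: take all 1100 m³ → 5700 still needed.
Site-C (90): use full 2500 → 3200 m³ to go.
Site-R (180): use full 300 → 2900 m³ to go.
Site-T (190): use full 1400 → 1500 m³ to go.
Site-20 at 210: take 1500 of its 2400 → requirement met.
Site-H, Site-24: unused.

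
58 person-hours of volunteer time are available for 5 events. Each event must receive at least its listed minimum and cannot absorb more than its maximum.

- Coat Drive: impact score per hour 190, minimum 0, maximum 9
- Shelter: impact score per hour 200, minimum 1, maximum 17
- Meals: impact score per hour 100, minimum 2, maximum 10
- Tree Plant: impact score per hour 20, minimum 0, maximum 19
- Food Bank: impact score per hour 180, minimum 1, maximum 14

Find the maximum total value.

8790

Meeting every minimum uses 0+1+2+0+1 = 4 person-hours, leaving 54.
Highest impact score per hour first: Shelter 200 > Coat Drive 190 > Food Bank 180 > Meals 100 > Tree Plant 20.
Give Shelter 16 more to hit its cap of 17 ; 38 left.
Give Coat Drive 9 more to hit its cap of 9 ; 29 left.
Give Food Bank 13 more to hit its cap of 14 ; 16 left.
Meals takes 8 more to reach its cap of 10 ; 8 left.
Tree Plant: +8 (room for 19) → 8. Pool exhausted.
Total = 190×9 + 200×17 + 100×10 + 20×8 + 180×14 = 8790.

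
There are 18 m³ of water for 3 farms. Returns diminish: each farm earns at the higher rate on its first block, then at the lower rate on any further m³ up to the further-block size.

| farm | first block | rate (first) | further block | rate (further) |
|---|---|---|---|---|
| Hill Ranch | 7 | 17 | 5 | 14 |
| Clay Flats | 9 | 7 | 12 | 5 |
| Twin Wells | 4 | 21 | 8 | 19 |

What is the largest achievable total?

Order all 6 blocks by rate: Twin Wells/first 21 > Twin Wells/second 19 > Hill Ranch/first 17 > Hill Ranch/second 14 > Clay Flats/first 7 > Clay Flats/second 5.
Twin Wells/first (21): +4 → 14 left.
Twin Wells/second (19): +8 → 6 left.
6 remain; put them into Hill Ranch first at 17.
Total = 21×4 + 19×8 + 17×6 = 338.

338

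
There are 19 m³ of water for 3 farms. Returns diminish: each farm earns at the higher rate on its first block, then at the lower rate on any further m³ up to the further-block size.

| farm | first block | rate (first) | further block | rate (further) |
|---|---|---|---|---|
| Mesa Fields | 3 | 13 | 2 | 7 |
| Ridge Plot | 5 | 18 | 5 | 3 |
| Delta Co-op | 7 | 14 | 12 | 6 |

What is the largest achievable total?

253

Rank every tier by rate: Ridge Plot/T1 18 > Delta Co-op/T1 14 > Mesa Fields/T1 13 > Mesa Fields/T2 7 > Delta Co-op/T2 6 > Ridge Plot/T2 3.
Ridge Plot/T1 (18): +5 — 14 left.
Delta Co-op T1 at 14: fill all 7 — 7 left.
Mesa Fields/T1 (13): +3 — 4 left.
Fill Mesa Fields T2 block (2 at 7) — 2 left.
Delta Co-op T2 at 6: only 2 left, fill 2.
Total = 18×5 + 14×7 + 13×3 + 7×2 + 6×2 = 253.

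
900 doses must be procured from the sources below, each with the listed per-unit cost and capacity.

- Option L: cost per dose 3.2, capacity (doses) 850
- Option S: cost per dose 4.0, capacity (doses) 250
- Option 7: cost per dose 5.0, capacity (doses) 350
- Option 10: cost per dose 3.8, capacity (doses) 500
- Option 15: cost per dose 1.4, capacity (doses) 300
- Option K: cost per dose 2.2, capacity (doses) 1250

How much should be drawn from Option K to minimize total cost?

Use sources in increasing cost order.
Take 300 from Option 15 at 1.4 — need 600 more.
Take 600 from Option K at 2.2 to finish.
Option L, Option 10, Option S, Option 7: unused.

600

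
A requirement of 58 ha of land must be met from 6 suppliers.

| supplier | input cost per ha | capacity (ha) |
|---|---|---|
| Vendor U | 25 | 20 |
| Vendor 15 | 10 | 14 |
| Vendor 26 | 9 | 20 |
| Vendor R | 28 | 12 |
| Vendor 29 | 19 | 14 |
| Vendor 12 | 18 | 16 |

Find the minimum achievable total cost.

Fill from the cheapest supplier first.
Vendor 26 (9): use full 20 → 38 ha to go.
Take 14 from Vendor 15 at 10 → need 24 more.
Take 16 from Vendor 12 at 18 → need 8 more.
Vendor 29 at 19: take 8 of its 14 → requirement met.
Vendor U, Vendor R: unused.
Cost = 20×9 + 14×10 + 16×18 + 8×19 = 760.

760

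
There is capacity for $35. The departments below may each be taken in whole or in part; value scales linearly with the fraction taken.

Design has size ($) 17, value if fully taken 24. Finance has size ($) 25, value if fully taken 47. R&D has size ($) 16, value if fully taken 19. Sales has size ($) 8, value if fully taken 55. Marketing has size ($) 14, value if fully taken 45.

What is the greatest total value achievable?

Best value per unit of size first: Sales 55/8≈6.88, Marketing 45/14≈3.21, Finance 47/25≈1.88, Design 24/17≈1.41, R&D 19/16≈1.19.
Take all of Sales (8 $, value 55) — 27 $ left.
All 14 $ of Marketing fit (value 45) — 13 remain.
13 $ left: a 13/25 share of Finance gives 47×13/25 = 24.44.
Total value = 124.44.

124.44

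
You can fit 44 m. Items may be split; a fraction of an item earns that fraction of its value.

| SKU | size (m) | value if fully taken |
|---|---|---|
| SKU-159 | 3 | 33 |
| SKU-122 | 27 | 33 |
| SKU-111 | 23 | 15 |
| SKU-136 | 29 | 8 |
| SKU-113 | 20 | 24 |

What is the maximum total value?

82.8

Rank by value-to-size ratio: SKU-159 33/3≈11, SKU-122 33/27≈1.22, SKU-113 24/20≈1.2, SKU-111 15/23≈0.652, SKU-136 8/29≈0.276.
SKU-159: take in full, 3 m for value 33 ; 41 left.
Take all of SKU-122 (27 m, value 33) ; 14 m left.
Only 14 m remain; take 14/20 of SKU-113 for value 24×14/20 = 16.8.
Total value = 82.8.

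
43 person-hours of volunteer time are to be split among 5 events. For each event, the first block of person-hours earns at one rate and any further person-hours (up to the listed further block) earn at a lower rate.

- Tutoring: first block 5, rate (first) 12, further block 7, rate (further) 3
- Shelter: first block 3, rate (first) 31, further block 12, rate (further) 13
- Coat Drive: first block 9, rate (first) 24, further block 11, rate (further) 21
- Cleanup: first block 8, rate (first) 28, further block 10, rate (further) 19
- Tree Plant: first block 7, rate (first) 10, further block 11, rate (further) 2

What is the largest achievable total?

Order all 10 blocks by rate: Shelter/T1 31 > Cleanup/T1 28 > Coat Drive/T1 24 > Coat Drive/T2 21 > Cleanup/T2 19 > Shelter/T2 13 > Tutoring/T1 12 > Tree Plant/T1 10 > Tutoring/T2 3 > Tree Plant/T2 2.
Fill Shelter T1 block (3 at 31) — 40 left.
Cleanup T1 at 28: fill all 8 — 32 left.
Coat Drive/T1 (24): +9 — 23 left.
Coat Drive T2 at 21: fill all 11 — 12 left.
Cleanup/T2 (19): +10 — 2 left.
Shelter/T2: +2 of 12 at 13; pool empty.
Total = 31×3 + 28×8 + 24×9 + 21×11 + 19×10 + 13×2 = 980.

980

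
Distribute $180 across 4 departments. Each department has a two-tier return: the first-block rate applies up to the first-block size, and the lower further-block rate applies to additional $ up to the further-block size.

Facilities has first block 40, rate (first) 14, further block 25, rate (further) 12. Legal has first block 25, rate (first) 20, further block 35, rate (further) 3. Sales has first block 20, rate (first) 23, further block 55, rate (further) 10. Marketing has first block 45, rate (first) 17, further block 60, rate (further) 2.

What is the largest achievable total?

Treat each block as its own option and order by rate: Sales/T1 23 > Legal/T1 20 > Marketing/T1 17 > Facilities/T1 14 > Facilities/T2 12 > Sales/T2 10 > Legal/T2 3 > Marketing/T2 2.
Sales T1 at 23: fill all 20 ; 160 left.
Fill Legal T1 block (25 at 20) ; 135 left.
Marketing T1 at 17: fill all 45 ; 90 left.
Facilities/T1 (14): +40 ; 50 left.
Facilities T2 at 12: fill all 25 ; 25 left.
25 remain; put them into Sales T2 at 10.
Total = 23×20 + 20×25 + 17×45 + 14×40 + 12×25 + 10×25 = 2835.

2835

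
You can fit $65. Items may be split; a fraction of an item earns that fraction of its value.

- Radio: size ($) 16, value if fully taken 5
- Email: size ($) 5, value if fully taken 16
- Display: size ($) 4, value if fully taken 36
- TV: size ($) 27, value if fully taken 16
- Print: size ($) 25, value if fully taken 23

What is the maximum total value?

Best value per unit of size first: Display 36/4≈9, Email 16/5≈3.2, Print 23/25≈0.92, TV 16/27≈0.593, Radio 5/16≈0.312.
Take all of Display (4 $, value 36) → 61 $ left.
Email: take in full, 5 $ for value 16 → 56 left.
Print: take in full, 25 $ for value 23 → 31 left.
TV: take in full, 27 $ for value 16 → 4 left.
Fill the last 4 $ with part of Radio: 4/16 of it earns 1.25.
Total value = 92.25.

92.25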